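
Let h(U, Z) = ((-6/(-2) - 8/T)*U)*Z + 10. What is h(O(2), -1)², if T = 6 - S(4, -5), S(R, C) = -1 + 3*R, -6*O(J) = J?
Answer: 29929/225 ≈ 133.02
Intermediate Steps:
O(J) = -J/6
T = -5 (T = 6 - (-1 + 3*4) = 6 - (-1 + 12) = 6 - 1*11 = 6 - 11 = -5)
h(U, Z) = 10 + 23*U*Z/5 (h(U, Z) = ((-6/(-2) - 8/(-5))*U)*Z + 10 = ((-6*(-½) - 8*(-⅕))*U)*Z + 10 = ((3 + 8/5)*U)*Z + 10 = (23*U/5)*Z + 10 = 23*U*Z/5 + 10 = 10 + 23*U*Z/5)
h(O(2), -1)² = (10 + (23/5)*(-⅙*2)*(-1))² = (10 + (23/5)*(-⅓)*(-1))² = (10 + 23/15)² = (173/15)² = 29929/225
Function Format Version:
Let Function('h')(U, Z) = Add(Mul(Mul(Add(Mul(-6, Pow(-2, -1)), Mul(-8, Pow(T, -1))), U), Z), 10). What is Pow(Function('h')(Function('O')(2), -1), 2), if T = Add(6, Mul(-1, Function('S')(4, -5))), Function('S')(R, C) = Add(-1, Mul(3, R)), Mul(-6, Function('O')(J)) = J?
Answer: Rational(29929, 225) ≈ 133.02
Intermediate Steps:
Function('O')(J) = Mul(Rational(-1, 6), J)
T = -5 (T = Add(6, Mul(-1, Add(-1, Mul(3, 4)))) = Add(6, Mul(-1, Add(-1, 12))) = Add(6, Mul(-1, 11)) = Add(6, -11) = -5)
Function('h')(U, Z) = Add(10, Mul(Rational(23, 5), U, Z)) (Function('h')(U, Z) = Add(Mul(Mul(Add(Mul(-6, Pow(-2, -1)), Mul(-8, Pow(-5, -1))), U), Z), 10) = Add(Mul(Mul(Add(Mul(-6, Rational(-1, 2)), Mul(-8, Rational(-1, 5))), U), Z), 10) = Add(Mul(Mul(Add(3, Rational(8, 5)), U), Z), 10) = Add(Mul(Mul(Rational(23, 5), U), Z), 10) = Add(Mul(Rational(23, 5), U, Z), 10) = Add(10, Mul(Rational(23, 5), U, Z)))
Pow(Function('h')(Function('O')(2), -1), 2) = Pow(Add(10, Mul(Rational(23, 5), Mul(Rational(-1, 6), 2), -1)), 2) = Pow(Add(10, Mul(Rational(23, 5), Rational(-1, 3), -1)), 2) = Pow(Add(10, Rational(23, 15)), 2) = Pow(Rational(173, 15), 2) = Rational(29929, 225)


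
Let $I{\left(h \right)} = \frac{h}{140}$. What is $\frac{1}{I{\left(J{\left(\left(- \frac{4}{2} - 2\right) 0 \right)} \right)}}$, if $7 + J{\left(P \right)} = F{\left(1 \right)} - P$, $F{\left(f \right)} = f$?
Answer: $- \frac{70}{3} \approx -23.333$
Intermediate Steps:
$J{\left(P \right)} = -6 - P$ ($J{\left(P \right)} = -7 - \left(-1 + P\right) = -6 - P$)
$I{\left(h \right)} = \frac{h}{140}$ ($I{\left(h \right)} = h \frac{1}{140} = \frac{h}{140}$)
$\frac{1}{I{\left(J{\left(\left(- \frac{4}{2} - 2\right) 0 \right)} \right)}} = \frac{1}{\frac{1}{140} \left(-6 - \left(- \frac{4}{2} - 2\right) 0\right)} = \frac{1}{\frac{1}{140} \left(-6 - \left(\left(-4\right) \frac{1}{2} - 2\right) 0\right)} = \frac{1}{\frac{1}{140} \left(-6 - \left(-2 - 2\right) 0\right)} = \frac{1}{\frac{1}{140} \left(-6 - \left(-4\right) 0\right)} = \frac{1}{\frac{1}{140} \left(-6 - 0\right)} = \frac{1}{\frac{1}{140} \left(-6 + 0\right)} = \frac{1}{\frac{1}{140} \left(-6\right)} = \frac{1}{- \frac{3}{70}} = - \frac{70}{3}$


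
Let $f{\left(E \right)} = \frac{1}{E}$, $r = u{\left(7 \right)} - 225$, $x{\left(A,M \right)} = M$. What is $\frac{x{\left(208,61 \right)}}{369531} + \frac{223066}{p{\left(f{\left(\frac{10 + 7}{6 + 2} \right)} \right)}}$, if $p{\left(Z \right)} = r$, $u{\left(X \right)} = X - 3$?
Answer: $- \frac{82429788565}{81666351} \approx -1009.3$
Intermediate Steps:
$u{\left(X \right)} = -3 + X$
$r = -221$ ($r = \left(-3 + 7\right) - 225 = 4 - 225 = -221$)
$p{\left(Z \right)} = -221$
$\frac{x{\left(208,61 \right)}}{369531} + \frac{223066}{p{\left(f{\left(\frac{10 + 7}{6 + 2} \right)} \right)}} = \frac{61}{369531} + \frac{223066}{-221} = 61 \cdot \frac{1}{369531} + 223066 \left(- \frac{1}{221}\right) = \frac{61}{369531} - \frac{223066}{221} = - \frac{82429788565}{81666351}$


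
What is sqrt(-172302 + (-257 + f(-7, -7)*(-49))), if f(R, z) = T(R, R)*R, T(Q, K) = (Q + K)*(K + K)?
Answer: I*sqrt(105331) ≈ 324.55*I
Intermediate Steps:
T(Q, K) = 2*K*(K + Q) (T(Q, K) = (K + Q)*(2*K) = 2*K*(K + Q))
f(R, z) = 4*R**3 (f(R, z) = (2*R*(R + R))*R = (2*R*(2*R))*R = (4*R**2)*R = 4*R**3)
sqrt(-172302 + (-257 + f(-7, -7)*(-49))) = sqrt(-172302 + (-257 + (4*(-7)**3)*(-49))) = sqrt(-172302 + (-257 + (4*(-343))*(-49))) = sqrt(-172302 + (-257 - 1372*(-49))) = sqrt(-172302 + (-257 + 67228)) = sqrt(-172302 + 66971) = sqrt(-105331) = I*sqrt(105331)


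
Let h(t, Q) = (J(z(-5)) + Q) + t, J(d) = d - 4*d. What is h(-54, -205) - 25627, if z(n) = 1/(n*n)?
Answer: -647153/25 ≈ -25886.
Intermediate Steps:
z(n) = n⁻²
J(d) = -3*d
h(t, Q) = -3/25 + Q + t (h(t, Q) = (-3/(-5)² + Q) + t = (-3*1/25 + Q) + t = (-3/25 + Q) + t = -3/25 + Q + t)
h(-54, -205) - 25627 = (-3/25 - 205 - 54) - 25627 = -6478/25 - 25627 = -647153/25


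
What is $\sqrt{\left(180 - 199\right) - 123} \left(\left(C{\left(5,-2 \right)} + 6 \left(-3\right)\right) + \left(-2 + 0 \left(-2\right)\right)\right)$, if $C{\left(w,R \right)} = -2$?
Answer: $- 22 i \sqrt{142} \approx - 262.16 i$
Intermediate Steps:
$\sqrt{\left(180 - 199\right) - 123} \left(\left(C{\left(5,-2 \right)} + 6 \left(-3\right)\right) + \left(-2 + 0 \left(-2\right)\right)\right) = \sqrt{\left(180 - 199\right) - 123} \left(\left(-2 + 6 \left(-3\right)\right) + \left(-2 + 0 \left(-2\right)\right)\right) = \sqrt{-19 - 123} \left(\left(-2 - 18\right) + \left(-2 + 0\right)\right) = \sqrt{-142} \left(-20 - 2\right) = i \sqrt{142} \left(-22\right) = - 22 i \sqrt{142}$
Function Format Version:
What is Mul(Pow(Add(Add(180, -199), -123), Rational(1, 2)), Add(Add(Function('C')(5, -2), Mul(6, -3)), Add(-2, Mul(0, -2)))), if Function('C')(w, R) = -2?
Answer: Mul(-22, I, Pow(142, Rational(1, 2))) ≈ Mul(-262.16, I)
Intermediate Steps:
Mul(Pow(Add(Add(180, -199), -123), Rational(1, 2)), Add(Add(Function('C')(5, -2), Mul(6, -3)), Add(-2, Mul(0, -2)))) = Mul(Pow(Add(Add(180, -199), -123), Rational(1, 2)), Add(Add(-2, Mul(6, -3)), Add(-2, Mul(0, -2)))) = Mul(Pow(Add(-19, -123), Rational(1, 2)), Add(Add(-2, -18), Add(-2, 0))) = Mul(Pow(-142, Rational(1, 2)), Add(-20, -2)) = Mul(Mul(I, Pow(142, Rational(1, 2))), -22) = Mul(-22, I, Pow(142, Rational(1, 2)))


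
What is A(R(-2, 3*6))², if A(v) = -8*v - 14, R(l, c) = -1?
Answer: 36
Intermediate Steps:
A(v) = -14 - 8*v
A(R(-2, 3*6))² = (-14 - 8*(-1))² = (-14 + 8)² = (-6)² = 36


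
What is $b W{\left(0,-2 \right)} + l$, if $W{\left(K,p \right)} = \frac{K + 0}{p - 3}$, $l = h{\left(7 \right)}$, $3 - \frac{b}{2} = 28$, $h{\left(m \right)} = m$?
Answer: $7$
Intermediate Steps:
$b = -50$ ($b = 6 - 56 = -50$)
$l = 7$
$W{\left(K,p \right)} = \frac{K}{-3 + p}$
$b W{\left(0,-2 \right)} + l = - 50 \frac{0}{-3 - 2} + 7 = - 50 \frac{0}{-5} + 7 = - 50 \cdot 0 \left(- \frac{1}{5}\right) + 7 = \left(-50\right) 0 + 7 = 0 + 7 = 7$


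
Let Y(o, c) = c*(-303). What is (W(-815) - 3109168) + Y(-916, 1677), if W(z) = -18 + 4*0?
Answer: -3617317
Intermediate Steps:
Y(o, c) = -303*c
W(z) = -18 (W(z) = -18 + 0 = -18)
(W(-815) - 3109168) + Y(-916, 1677) = (-18 - 3109168) - 303*1677 = -3109186 - 508131 = -3617317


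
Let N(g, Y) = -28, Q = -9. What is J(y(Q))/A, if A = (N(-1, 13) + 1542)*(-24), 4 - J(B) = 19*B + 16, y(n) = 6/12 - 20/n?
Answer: 1147/654048 ≈ 0.0017537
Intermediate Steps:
y(n) = ½ - 20/n (y(n) = 6*(1/12) - 20/n = ½ - 20/n)
J(B) = -12 - 19*B (J(B) = 4 - (19*B + 16) = 4 - (16 + 19*B) = 4 + (-16 - 19*B) = -12 - 19*B)
A = -36336 (A = (-28 + 1542)*(-24) = 1514*(-24) = -36336)
J(y(Q))/A = (-12 - 19*(-40 - 9)/(2*(-9)))/(-36336) = (-12 - 19*(-1)*(-49)/(2*9))*(-1/36336) = (-12 - 19*49/18)*(-1/36336) = (-12 - 931/18)*(-1/36336) = -1147/18*(-1/36336) = 1147/654048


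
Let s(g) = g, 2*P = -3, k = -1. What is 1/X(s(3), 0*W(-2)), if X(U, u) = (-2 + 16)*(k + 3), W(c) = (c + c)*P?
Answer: 1/28 ≈ 0.035714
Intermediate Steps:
P = -3/2 (P = (1/2)*(-3) = -3/2 ≈ -1.5000)
W(c) = -3*c (W(c) = (c + c)*(-3/2) = (2*c)*(-3/2) = -3*c)
X(U, u) = 28 (X(U, u) = (-2 + 16)*(-1 + 3) = 14*2 = 28)
1/X(s(3), 0*W(-2)) = 1/28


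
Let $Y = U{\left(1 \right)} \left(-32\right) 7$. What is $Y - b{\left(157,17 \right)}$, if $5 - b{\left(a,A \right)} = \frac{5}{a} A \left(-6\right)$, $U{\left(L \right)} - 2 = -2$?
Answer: $- \frac{1295}{157} \approx -8.2484$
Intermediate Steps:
$U{\left(L \right)} = 0$ ($U{\left(L \right)} = 2 - 2 = 0$)
$b{\left(a,A \right)} = 5 + \frac{30 A}{a}$ ($b{\left(a,A \right)} = 5 - \frac{5}{a} A \left(-6\right) = 5 - \frac{5 A}{a} \left(-6\right) = 5 - - \frac{30 A}{a} = 5 + \frac{30 A}{a}$)
$Y = 0$ ($Y = 0 \left(-32\right) 7 = 0 \cdot 7 = 0$)
$Y - b{\left(157,17 \right)} = 0 - \left(5 + 30 \cdot 17 \cdot \frac{1}{157}\right) = 0 - \left(5 + \frac{510}{157}\right) = 0 - \frac{1295}{157} = - \frac{1295}{157}$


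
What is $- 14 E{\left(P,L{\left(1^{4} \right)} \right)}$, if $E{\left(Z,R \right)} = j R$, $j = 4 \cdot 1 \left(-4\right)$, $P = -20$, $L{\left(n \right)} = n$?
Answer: $224$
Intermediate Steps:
$j = -16$ ($j = 4 \left(-4\right) = -16$)
$E{\left(Z,R \right)} = - 16 R$
$- 14 E{\left(P,L{\left(1^{4} \right)} \right)} = - 14 \left(- 16 \cdot 1^{4}\right) = - 14 \left(\left(-16\right) 1\right) = \left(-14\right) \left(-16\right) = 224$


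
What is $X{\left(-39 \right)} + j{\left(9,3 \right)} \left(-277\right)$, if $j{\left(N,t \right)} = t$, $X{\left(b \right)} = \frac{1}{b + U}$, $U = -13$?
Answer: $- \frac{43213}{52} \approx -831.02$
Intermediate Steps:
$X{\left(b \right)} = \frac{1}{-13 + b}$ ($X{\left(b \right)} = \frac{1}{b - 13} = \frac{1}{-13 + b}$)
$X{\left(-39 \right)} + j{\left(9,3 \right)} \left(-277\right) = \frac{1}{-13 - 39} + 3 \left(-277\right) = \frac{1}{-52} - 831 = - \frac{1}{52} - 831 = - \frac{43213}{52}$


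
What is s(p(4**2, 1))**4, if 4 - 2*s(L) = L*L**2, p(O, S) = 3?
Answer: 279841/16 ≈ 17490.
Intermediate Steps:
s(L) = 2 - L**3/2 (s(L) = 2 - L*L**2/2 = 2 - L**3/2)
s(p(4**2, 1))**4 = (2 - 1/2*3**3)**4 = (2 - 1/2*27)**4 = (2 - 27/2)**4 = (-23/2)**4 = 279841/16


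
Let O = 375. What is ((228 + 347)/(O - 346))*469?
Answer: 269675/29 ≈ 9299.1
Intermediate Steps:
((228 + 347)/(O - 346))*469 = ((228 + 347)/(375 - 346))*469 = (575/29)*469 = 269675/29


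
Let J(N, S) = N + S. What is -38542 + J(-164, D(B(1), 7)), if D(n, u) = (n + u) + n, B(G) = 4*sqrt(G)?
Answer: -38691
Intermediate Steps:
D(n, u) = u + 2*n
-38542 + J(-164, D(B(1), 7)) = -38542 + (-164 + (7 + 2*(4*sqrt(1)))) = -38542 + (-164 + (7 + 2*(4*1))) = -38542 + (-164 + (7 + 2*4)) = -38542 + (-164 + (7 + 8)) = -38542 + (-164 + 15) = -38542 - 149 = -38691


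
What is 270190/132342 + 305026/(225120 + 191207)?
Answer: 76427571511/27548773917 ≈ 2.7743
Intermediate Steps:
270190/132342 + 305026/(225120 + 191207) = 270190*(1/132342) + 305026/416327 = 135095/66171 + 305026*(1/416327) = 135095/66171 + 305026/416327 = 76427571511/27548773917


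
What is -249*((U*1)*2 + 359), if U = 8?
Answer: -93375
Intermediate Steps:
-249*((U*1)*2 + 359) = -249*((8*1)*2 + 359) = -249*(8*2 + 359) = -249*(16 + 359) = -249*375 = -93375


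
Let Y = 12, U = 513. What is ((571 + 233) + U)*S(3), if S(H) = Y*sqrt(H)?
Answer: 15804*sqrt(3) ≈ 27373.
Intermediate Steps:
S(H) = 12*sqrt(H)
((571 + 233) + U)*S(3) = ((571 + 233) + 513)*(12*sqrt(3)) = (804 + 513)*(12*sqrt(3)) = 1317*(12*sqrt(3)) = 15804*sqrt(3)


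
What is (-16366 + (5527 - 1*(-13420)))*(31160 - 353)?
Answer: 79512867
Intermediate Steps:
(-16366 + (5527 - 1*(-13420)))*(31160 - 353) = (-16366 + (5527 + 13420))*30807 = (-16366 + 18947)*30807 = 2581*30807 = 79512867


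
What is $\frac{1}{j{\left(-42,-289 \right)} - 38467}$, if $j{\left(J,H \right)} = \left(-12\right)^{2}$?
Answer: $- \frac{1}{38323} \approx -2.6094 \cdot 10^{-5}$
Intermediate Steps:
$j{\left(J,H \right)} = 144$
$\frac{1}{j{\left(-42,-289 \right)} - 38467} = \frac{1}{144 - 38467} = \frac{1}{-38323} = - \frac{1}{38323}$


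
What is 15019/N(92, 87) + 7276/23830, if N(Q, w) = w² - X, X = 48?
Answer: 8970121/3896205 ≈ 2.3023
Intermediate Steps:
N(Q, w) = -48 + w² (N(Q, w) = w² - 1*48 = w² - 48 = -48 + w²)
15019/N(92, 87) + 7276/23830 = 15019/(-48 + 87²) + 7276/23830 = 15019/(-48 + 7569) + 7276*(1/23830) = 15019/7521 + 3638/11915 = 15019*(1/7521) + 3638/11915 = 653/327 + 3638/11915 = 8970121/3896205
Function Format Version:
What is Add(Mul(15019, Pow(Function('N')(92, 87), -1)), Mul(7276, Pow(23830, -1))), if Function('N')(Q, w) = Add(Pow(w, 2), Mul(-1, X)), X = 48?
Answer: Rational(8970121, 3896205) ≈ 2.3023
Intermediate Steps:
Function('N')(Q, w) = Add(-48, Pow(w, 2)) (Function('N')(Q, w) = Add(Pow(w, 2), Mul(-1, 48)) = Add(Pow(w, 2), -48) = Add(-48, Pow(w, 2)))
Add(Mul(15019, Pow(Function('N')(92, 87), -1)), Mul(7276, Pow(23830, -1))) = Add(Mul(15019, Pow(Add(-48, Pow(87, 2)), -1)), Mul(7276, Pow(23830, -1))) = Add(Mul(15019, Pow(Add(-48, 7569), -1)), Mul(7276, Rational(1, 23830))) = Add(Mul(15019, Pow(7521, -1)), Rational(3638, 11915)) = Add(Mul(15019, Rational(1, 7521)), Rational(3638, 11915)) = Add(Rational(653, 327), Rational(3638, 11915)) = Rational(8970121, 3896205)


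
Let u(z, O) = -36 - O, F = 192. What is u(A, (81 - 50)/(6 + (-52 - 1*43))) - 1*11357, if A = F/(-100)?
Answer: -1013946/89 ≈ -11393.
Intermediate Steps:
A = -48/25 (A = 192/(-100) = 192*(-1/100) = -48/25 ≈ -1.9200)
u(A, (81 - 50)/(6 + (-52 - 1*43))) - 1*11357 = (-36 - (81 - 50)/(6 + (-52 - 1*43))) - 1*11357 = (-36 - 31/(6 + (-52 - 43))) - 11357 = (-36 - 31/(6 - 95)) - 11357 = (-36 - 31/(-89)) - 11357 = (-36 - 31*(-1)/89) - 11357 = (-36 - 1*(-31/89)) - 11357 = (-36 + 31/89) - 11357 = -3173/89 - 11357 = -1013946/89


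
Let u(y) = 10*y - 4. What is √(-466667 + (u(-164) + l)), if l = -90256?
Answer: 3*I*√62063 ≈ 747.37*I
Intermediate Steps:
u(y) = -4 + 10*y
√(-466667 + (u(-164) + l)) = √(-466667 + ((-4 + 10*(-164)) - 90256)) = √(-466667 + ((-4 - 1640) - 90256)) = √(-466667 + (-1644 - 90256)) = √(-466667 - 91900) = √(-558567) = 3*I*√62063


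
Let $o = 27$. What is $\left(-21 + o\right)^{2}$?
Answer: $36$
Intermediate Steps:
$\left(-21 + o\right)^{2} = \left(-21 + 27\right)^{2} = 6^{2} = 36$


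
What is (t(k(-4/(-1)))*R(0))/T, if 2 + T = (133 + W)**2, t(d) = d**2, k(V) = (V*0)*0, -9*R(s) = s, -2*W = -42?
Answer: 0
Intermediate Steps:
W = 21 (W = -1/2*(-42) = 21)
R(s) = -s/9
k(V) = 0 (k(V) = 0*0 = 0)
T = 23714 (T = -2 + (133 + 21)**2 = -2 + 154**2 = -2 + 23716 = 23714)
(t(k(-4/(-1)))*R(0))/T = (0**2*(-1/9*0))/23714 = (0*0)*(1/23714) = 0*(1/23714) = 0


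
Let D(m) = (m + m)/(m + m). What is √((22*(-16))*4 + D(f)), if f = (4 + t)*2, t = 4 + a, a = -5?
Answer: I*√1407 ≈ 37.51*I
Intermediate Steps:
t = -1 (t = 4 - 5 = -1)
f = 6 (f = (4 - 1)*2 = 3*2 = 6)
D(m) = 1 (D(m) = (2*m)/((2*m)) = (2*m)*(1/(2*m)) = 1)
√((22*(-16))*4 + D(f)) = √((22*(-16))*4 + 1) = √(-352*4 + 1) = √(-1408 + 1) = √(-1407) = I*√1407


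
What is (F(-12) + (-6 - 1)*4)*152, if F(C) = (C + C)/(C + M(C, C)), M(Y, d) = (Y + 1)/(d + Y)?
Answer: -1091360/277 ≈ -3939.9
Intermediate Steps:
M(Y, d) = (1 + Y)/(Y + d)
F(C) = 2*C/(C + (1 + C)/(2*C)) (F(C) = (C + C)/(C + (1 + C)/(C + C)) = (2*C)/(C + (1 + C)/((2*C))) = (2*C)/(C + (1/(2*C))*(1 + C)) = (2*C)/(C + (1 + C)/(2*C)) = 2*C/(C + (1 + C)/(2*C)))
(F(-12) + (-6 - 1)*4)*152 = (4*(-12)**2/(1 - 12 + 2*(-12)**2) + (-6 - 1)*4)*152 = (4*144/(1 - 12 + 2*144) - 7*4)*152 = (4*144/(1 - 12 + 288) - 28)*152 = (4*144/277 - 28)*152 = (4*144*(1/277) - 28)*152 = (576/277 - 28)*152 = -7180/277*152 = -1091360/277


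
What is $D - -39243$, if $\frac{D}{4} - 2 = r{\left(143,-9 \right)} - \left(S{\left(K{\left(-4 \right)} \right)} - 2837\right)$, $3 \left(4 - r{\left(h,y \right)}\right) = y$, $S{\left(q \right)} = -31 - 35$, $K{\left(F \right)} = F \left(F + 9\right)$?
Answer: $50891$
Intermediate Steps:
$K{\left(F \right)} = F \left(9 + F\right)$
$S{\left(q \right)} = -66$ ($S{\left(q \right)} = -31 - 35 = -66$)
$r{\left(h,y \right)} = 4 - \frac{y}{3}$
$D = 11648$ ($D = 8 + 4 \left(\left(4 - -3\right) - \left(-66 - 2837\right)\right) = 8 + 4 \left(\left(4 + 3\right) - -2903\right) = 8 + 4 \left(7 + 2903\right) = 8 + 4 \cdot 2910 = 8 + 11640 = 11648$)
$D - -39243 = 11648 - -39243 = 11648 + 39243 = 50891$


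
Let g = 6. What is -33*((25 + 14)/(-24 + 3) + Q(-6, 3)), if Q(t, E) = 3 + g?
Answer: -1650/7 ≈ -235.71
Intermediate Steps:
Q(t, E) = 9 (Q(t, E) = 3 + 6 = 9)
-33*((25 + 14)/(-24 + 3) + Q(-6, 3)) = -33*((25 + 14)/(-24 + 3) + 9) = -33*(39/(-21) + 9) = -33*(39*(-1/21) + 9) = -33*(-13/7 + 9) = -33*50/7 = -1650/7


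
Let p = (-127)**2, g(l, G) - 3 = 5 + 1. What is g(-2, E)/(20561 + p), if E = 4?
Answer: 3/12230 ≈ 0.00024530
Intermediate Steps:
g(l, G) = 9 (g(l, G) = 3 + (5 + 1) = 3 + 6 = 9)
p = 16129
g(-2, E)/(20561 + p) = 9/(20561 + 16129) = 9/36690 = 9*(1/36690) = 3/12230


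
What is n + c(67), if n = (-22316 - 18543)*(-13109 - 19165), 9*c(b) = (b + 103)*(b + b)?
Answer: 11868173074/9 ≈ 1.3187e+9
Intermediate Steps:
c(b) = 2*b*(103 + b)/9 (c(b) = ((b + 103)*(b + b))/9 = ((103 + b)*(2*b))/9 = (2*b*(103 + b))/9 = 2*b*(103 + b)/9)
n = 1318683366 (n = -40859*(-32274) = 1318683366)
n + c(67) = 1318683366 + (2/9)*67*(103 + 67) = 1318683366 + (2/9)*67*170 = 1318683366 + 22780/9 = 11868173074/9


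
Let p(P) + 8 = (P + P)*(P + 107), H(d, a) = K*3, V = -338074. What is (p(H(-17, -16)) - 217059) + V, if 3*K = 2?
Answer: -554705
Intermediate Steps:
K = ⅔ (K = (⅓)*2 = ⅔ ≈ 0.66667)
H(d, a) = 2 (H(d, a) = (⅔)*3 = 2)
p(P) = -8 + 2*P*(107 + P) (p(P) = -8 + (P + P)*(P + 107) = -8 + (2*P)*(107 + P) = -8 + 2*P*(107 + P))
(p(H(-17, -16)) - 217059) + V = ((-8 + 2*2² + 214*2) - 217059) - 338074 = ((-8 + 2*4 + 428) - 217059) - 338074 = ((-8 + 8 + 428) - 217059) - 338074 = (428 - 217059) - 338074 = -216631 - 338074 = -554705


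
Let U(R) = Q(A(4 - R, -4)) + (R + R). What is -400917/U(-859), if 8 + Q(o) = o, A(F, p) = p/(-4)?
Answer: 133639/575 ≈ 232.42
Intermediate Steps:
A(F, p) = -p/4 (A(F, p) = p*(-¼) = -p/4)
Q(o) = -8 + o
U(R) = -7 + 2*R (U(R) = (-8 - ¼*(-4)) + (R + R) = (-8 + 1) + 2*R = -7 + 2*R)
-400917/U(-859) = -400917/(-7 + 2*(-859)) = -400917/(-7 - 1718) = -400917/(-1725) = -400917*(-1/1725) = 133639/575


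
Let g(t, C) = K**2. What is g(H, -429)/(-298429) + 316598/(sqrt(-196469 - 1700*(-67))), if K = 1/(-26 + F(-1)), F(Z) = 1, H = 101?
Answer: -1/186518125 - 316598*I*sqrt(82569)/82569 ≈ -5.3614e-9 - 1101.8*I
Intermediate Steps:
K = -1/25 (K = 1/(-26 + 1) = 1/(-25) = -1/25 ≈ -0.040000)
g(t, C) = 1/625 (g(t, C) = (-1/25)**2 = 1/625)
g(H, -429)/(-298429) + 316598/(sqrt(-196469 - 1700*(-67))) = (1/625)/(-298429) + 316598/(sqrt(-196469 - 1700*(-67))) = (1/625)*(-1/298429) + 316598/(sqrt(-196469 + 113900)) = -1/186518125 + 316598/(sqrt(-82569)) = -1/186518125 + 316598/((I*sqrt(82569))) = -1/186518125 + 316598*(-I*sqrt(82569)/82569) = -1/186518125 - 316598*I*sqrt(82569)/82569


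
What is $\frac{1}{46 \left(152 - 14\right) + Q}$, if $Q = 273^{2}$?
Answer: $\frac{1}{80877} \approx 1.2364 \cdot 10^{-5}$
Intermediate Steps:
$Q = 74529$
$\frac{1}{46 \left(152 - 14\right) + Q} = \frac{1}{46 \left(152 - 14\right) + 74529} = \frac{1}{46 \cdot 138 + 74529} = \frac{1}{6348 + 74529} = \frac{1}{80877}$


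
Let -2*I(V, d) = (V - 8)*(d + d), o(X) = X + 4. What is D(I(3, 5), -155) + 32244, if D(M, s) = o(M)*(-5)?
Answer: 32099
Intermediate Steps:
o(X) = 4 + X
I(V, d) = -d*(-8 + V) (I(V, d) = -(V - 8)*(d + d)/2 = -(-8 + V)*2*d/2 = -d*(-8 + V))
D(M, s) = -20 - 5*M (D(M, s) = (4 + M)*(-5) = -20 - 5*M)
D(I(3, 5), -155) + 32244 = (-20 - 25*(8 - 1*3)) + 32244 = (-20 - 25*(8 - 3)) + 32244 = (-20 - 25*5) + 32244 = (-20 - 5*25) + 32244 = (-20 - 125) + 32244 = -145 + 32244 = 32099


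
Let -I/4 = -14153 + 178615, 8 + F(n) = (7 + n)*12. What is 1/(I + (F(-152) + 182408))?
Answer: -1/477188 ≈ -2.0956e-6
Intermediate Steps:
F(n) = 76 + 12*n (F(n) = -8 + (7 + n)*12 = -8 + (84 + 12*n) = 76 + 12*n)
I = -657848 (I = -4*(-14153 + 178615) = -4*164462 = -657848)
1/(I + (F(-152) + 182408)) = 1/(-657848 + ((76 + 12*(-152)) + 182408)) = 1/(-657848 + ((76 - 1824) + 182408)) = 1/(-657848 + (-1748 + 182408)) = 1/(-657848 + 180660) = 1/(-477188) = -1/477188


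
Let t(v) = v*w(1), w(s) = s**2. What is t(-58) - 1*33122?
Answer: -33180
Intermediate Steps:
t(v) = v (t(v) = v*1**2 = v*1 = v)
t(-58) - 1*33122 = -58 - 1*33122 = -58 - 33122 = -33180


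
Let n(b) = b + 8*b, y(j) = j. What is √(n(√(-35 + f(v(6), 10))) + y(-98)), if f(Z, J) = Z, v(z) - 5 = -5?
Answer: √(-98 + 9*I*√35) ≈ 2.601 + 10.235*I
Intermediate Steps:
v(z) = 0 (v(z) = 5 - 5 = 0)
n(b) = 9*b
√(n(√(-35 + f(v(6), 10))) + y(-98)) = √(9*√(-35 + 0) - 98) = √(9*√(-35) - 98) = √(9*(I*√35) - 98) = √(9*I*√35 - 98) = √(-98 + 9*I*√35)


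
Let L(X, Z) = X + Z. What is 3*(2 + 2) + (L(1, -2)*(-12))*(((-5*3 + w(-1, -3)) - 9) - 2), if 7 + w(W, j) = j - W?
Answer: -408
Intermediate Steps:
w(W, j) = -7 + j - W (w(W, j) = -7 + (j - W) = -7 + j - W)
3*(2 + 2) + (L(1, -2)*(-12))*(((-5*3 + w(-1, -3)) - 9) - 2) = 3*(2 + 2) + ((1 - 2)*(-12))*(((-5*3 + (-7 - 3 - 1*(-1))) - 9) - 2) = 3*4 + (-1*(-12))*(((-15 + (-7 - 3 + 1)) - 9) - 2) = 12 + 12*(((-15 - 9) - 9) - 2) = 12 + 12*((-24 - 9) - 2) = 12 + 12*(-33 - 2) = 12 + 12*(-35) = 12 - 420 = -408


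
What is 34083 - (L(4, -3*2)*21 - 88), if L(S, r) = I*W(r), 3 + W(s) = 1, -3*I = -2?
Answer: 34199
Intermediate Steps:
I = ⅔ (I = -⅓*(-2) = ⅔ ≈ 0.66667)
W(s) = -2 (W(s) = -3 + 1 = -2)
L(S, r) = -4/3 (L(S, r) = (⅔)*(-2) = -4/3)
34083 - (L(4, -3*2)*21 - 88) = 34083 - (-4/3*21 - 88) = 34083 - (-28 - 88) = 34083 - 1*(-116) = 34083 + 116 = 34199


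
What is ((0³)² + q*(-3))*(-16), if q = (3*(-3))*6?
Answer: -2592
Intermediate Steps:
q = -54 (q = -9*6 = -54)
((0³)² + q*(-3))*(-16) = ((0³)² - 54*(-3))*(-16) = (0² + 162)*(-16) = (0 + 162)*(-16) = 162*(-16) = -2592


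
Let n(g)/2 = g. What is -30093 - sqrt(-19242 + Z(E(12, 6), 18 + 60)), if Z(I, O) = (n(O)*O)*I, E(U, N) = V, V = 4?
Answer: -30093 - 3*sqrt(3270) ≈ -30265.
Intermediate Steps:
n(g) = 2*g
E(U, N) = 4
Z(I, O) = 2*I*O**2 (Z(I, O) = ((2*O)*O)*I = (2*O**2)*I = 2*I*O**2)
-30093 - sqrt(-19242 + Z(E(12, 6), 18 + 60)) = -30093 - sqrt(-19242 + 2*4*(18 + 60)**2) = -30093 - sqrt(-19242 + 2*4*78**2) = -30093 - sqrt(-19242 + 2*4*6084) = -30093 - sqrt(-19242 + 48672) = -30093 - sqrt(29430) = -30093 - 3*sqrt(3270)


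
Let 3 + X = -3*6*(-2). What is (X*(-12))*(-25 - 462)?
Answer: 192852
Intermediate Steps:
X = 33 (X = -3 - 3*6*(-2) = -3 - 18*(-2) = -3 + 36 = 33)
(X*(-12))*(-25 - 462) = (33*(-12))*(-25 - 462) = -396*(-487) = 192852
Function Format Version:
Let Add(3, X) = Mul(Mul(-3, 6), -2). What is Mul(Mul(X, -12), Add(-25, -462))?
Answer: 192852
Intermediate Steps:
X = 33 (X = Add(-3, Mul(Mul(-3, 6), -2)) = Add(-3, Mul(-18, -2)) = Add(-3, 36) = 33)
Mul(Mul(X, -12), Add(-25, -462)) = Mul(Mul(33, -12), Add(-25, -462)) = Mul(-396, -487) = 192852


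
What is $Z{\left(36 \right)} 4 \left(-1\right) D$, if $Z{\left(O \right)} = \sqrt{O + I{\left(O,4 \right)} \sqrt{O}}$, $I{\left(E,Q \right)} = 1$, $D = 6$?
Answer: $- 24 \sqrt{42} \approx -155.54$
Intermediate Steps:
$Z{\left(O \right)} = \sqrt{O + \sqrt{O}}$ ($Z{\left(O \right)} = \sqrt{O + 1 \sqrt{O}} = \sqrt{O + \sqrt{O}}$)
$Z{\left(36 \right)} 4 \left(-1\right) D = \sqrt{36 + \sqrt{36}} \cdot 4 \left(-1\right) 6 = \sqrt{36 + 6} \left(\left(-4\right) 6\right) = \sqrt{42} \left(-24\right) = - 24 \sqrt{42}$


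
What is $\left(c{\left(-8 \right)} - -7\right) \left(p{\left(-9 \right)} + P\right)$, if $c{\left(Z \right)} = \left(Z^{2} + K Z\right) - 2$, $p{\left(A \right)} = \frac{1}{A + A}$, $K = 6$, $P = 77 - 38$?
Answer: $\frac{4907}{6} \approx 817.83$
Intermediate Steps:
$P = 39$ ($P = 77 - 38 = 39$)
$p{\left(A \right)} = \frac{1}{2 A}$
$c{\left(Z \right)} = -2 + Z^{2} + 6 Z$ ($c{\left(Z \right)} = \left(Z^{2} + 6 Z\right) - 2 = -2 + Z^{2} + 6 Z$)
$\left(c{\left(-8 \right)} - -7\right) \left(p{\left(-9 \right)} + P\right) = \left(\left(-2 + \left(-8\right)^{2} + 6 \left(-8\right)\right) - -7\right) \left(\frac{1}{2 \left(-9\right)} + 39\right) = \left(\left(-2 + 64 - 48\right) + 7\right) \left(\frac{1}{2} \left(- \frac{1}{9}\right) + 39\right) = \left(14 + 7\right) \left(- \frac{1}{18} + 39\right) = 21 \cdot \frac{701}{18} = \frac{4907}{6}$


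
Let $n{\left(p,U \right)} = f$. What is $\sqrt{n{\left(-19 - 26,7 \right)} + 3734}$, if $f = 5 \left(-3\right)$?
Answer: $\sqrt{3719} \approx 60.984$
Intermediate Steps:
$f = -15$
$n{\left(p,U \right)} = -15$
$\sqrt{n{\left(-19 - 26,7 \right)} + 3734} = \sqrt{-15 + 3734} = \sqrt{3719}$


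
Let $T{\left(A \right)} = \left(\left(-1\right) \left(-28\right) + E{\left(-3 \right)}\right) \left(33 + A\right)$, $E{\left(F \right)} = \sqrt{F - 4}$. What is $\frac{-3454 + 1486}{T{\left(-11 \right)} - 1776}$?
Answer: $\frac{570720}{337247} + \frac{10824 i \sqrt{7}}{337247} \approx 1.6923 + 0.084916 i$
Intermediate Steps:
$E{\left(F \right)} = \sqrt{-4 + F}$
$T{\left(A \right)} = \left(28 + i \sqrt{7}\right) \left(33 + A\right)$ ($T{\left(A \right)} = \left(\left(-1\right) \left(-28\right) + \sqrt{-4 - 3}\right) \left(33 + A\right) = \left(28 + \sqrt{-7}\right) \left(33 + A\right) = \left(28 + i \sqrt{7}\right) \left(33 + A\right)$)
$\frac{-3454 + 1486}{T{\left(-11 \right)} - 1776} = \frac{-3454 + 1486}{\left(924 + 28 \left(-11\right) + 33 i \sqrt{7} + i \left(-11\right) \sqrt{7}\right) - 1776} = - \frac{1968}{\left(924 - 308 + 33 i \sqrt{7} - 11 i \sqrt{7}\right) - 1776} = - \frac{1968}{\left(616 + 22 i \sqrt{7}\right) - 1776} = - \frac{1968}{-1160 + 22 i \sqrt{7}}$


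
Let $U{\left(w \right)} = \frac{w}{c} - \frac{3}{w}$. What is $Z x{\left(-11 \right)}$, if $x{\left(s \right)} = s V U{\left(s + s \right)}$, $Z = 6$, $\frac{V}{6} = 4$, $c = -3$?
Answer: $-11832$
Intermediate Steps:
$V = 24$ ($V = 6 \cdot 4 = 24$)
$U{\left(w \right)} = - \frac{3}{w} - \frac{w}{3}$ ($U{\left(w \right)} = \frac{w}{-3} - \frac{3}{w} = w \left(- \frac{1}{3}\right) - \frac{3}{w} = - \frac{w}{3} - \frac{3}{w} = - \frac{3}{w} - \frac{w}{3}$)
$x{\left(s \right)} = 24 s \left(- \frac{3}{2 s} - \frac{2 s}{3}\right)$ ($x{\left(s \right)} = s 24 \left(- \frac{3}{s + s} - \frac{s + s}{3}\right) = 24 s \left(- \frac{3}{2 s} - \frac{2 s}{3}\right)$)
$Z x{\left(-11 \right)} = 6 \left(-36 - 16 \left(-11\right)^{2}\right) = 6 \left(-36 - 1936\right) = 6 \left(-1972\right) = -11832$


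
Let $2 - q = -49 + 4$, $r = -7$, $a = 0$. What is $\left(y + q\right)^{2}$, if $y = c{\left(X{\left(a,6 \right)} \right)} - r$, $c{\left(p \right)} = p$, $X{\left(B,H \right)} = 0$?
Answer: $2916$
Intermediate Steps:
$q = 47$ ($q = 2 - \left(-49 + 4\right) = 2 - -45 = 2 + 45 = 47$)
$y = 7$ ($y = 0 - -7 = 0 + 7 = 7$)
$\left(y + q\right)^{2} = \left(7 + 47\right)^{2} = 54^{2} = 2916$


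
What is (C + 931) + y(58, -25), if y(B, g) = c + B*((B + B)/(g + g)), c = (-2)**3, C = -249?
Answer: 13486/25 ≈ 539.44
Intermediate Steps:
c = -8
y(B, g) = -8 + B**2/g (y(B, g) = -8 + B*((B + B)/(g + g)) = -8 + B*((2*B)/((2*g))) = -8 + B*((2*B)*(1/(2*g))) = -8 + B*(B/g) = -8 + B**2/g)
(C + 931) + y(58, -25) = (-249 + 931) + (-8 + 58**2/(-25)) = 682 + (-8 + 3364*(-1/25)) = 682 + (-8 - 3364/25) = 682 - 3564/25 = 13486/25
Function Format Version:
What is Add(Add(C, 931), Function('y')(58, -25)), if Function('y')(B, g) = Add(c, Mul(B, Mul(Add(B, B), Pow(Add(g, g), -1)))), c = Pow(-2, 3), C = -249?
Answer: Rational(13486, 25) ≈ 539.44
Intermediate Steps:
c = -8
Function('y')(B, g) = Add(-8, Mul(Pow(B, 2), Pow(g, -1))) (Function('y')(B, g) = Add(-8, Mul(B, Mul(Add(B, B), Pow(Add(g, g), -1)))) = Add(-8, Mul(B, Mul(Mul(2, B), Pow(Mul(2, g), -1)))) = Add(-8, Mul(B, Mul(Mul(2, B), Mul(Rational(1, 2), Pow(g, -1))))) = Add(-8, Mul(B, Mul(B, Pow(g, -1)))) = Add(-8, Mul(Pow(B, 2), Pow(g, -1))))
Add(Add(C, 931), Function('y')(58, -25)) = Add(Add(-249, 931), Add(-8, Mul(Pow(58, 2), Pow(-25, -1)))) = Add(682, Add(-8, Mul(3364, Rational(-1, 25)))) = Add(682, Add(-8, Rational(-3364, 25))) = Add(682, Rational(-3564, 25)) = Rational(13486, 25)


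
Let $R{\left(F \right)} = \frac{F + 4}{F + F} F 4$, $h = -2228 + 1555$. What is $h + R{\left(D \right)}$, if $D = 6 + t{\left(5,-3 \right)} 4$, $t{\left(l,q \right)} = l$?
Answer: $-613$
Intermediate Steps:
$h = -673$
$D = 26$ ($D = 6 + 5 \cdot 4 = 6 + 20 = 26$)
$R{\left(F \right)} = 8 + 2 F$ ($R{\left(F \right)} = \frac{4 + F}{2 F} F 4 = \left(2 + \frac{F}{2}\right) 4 = 8 + 2 F$)
$h + R{\left(D \right)} = -673 + \left(8 + 2 \cdot 26\right) = -673 + \left(8 + 52\right) = -673 + 60 = -613$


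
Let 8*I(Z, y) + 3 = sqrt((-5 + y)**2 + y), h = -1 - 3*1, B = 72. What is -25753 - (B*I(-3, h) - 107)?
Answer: -25619 - 9*sqrt(77) ≈ -25698.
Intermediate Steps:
h = -4 (h = -1 - 3 = -4)
I(Z, y) = -3/8 + sqrt(y + (-5 + y)**2)/8 (I(Z, y) = -3/8 + sqrt((-5 + y)**2 + y)/8 = -3/8 + sqrt(y + (-5 + y)**2)/8)
-25753 - (B*I(-3, h) - 107) = -25753 - (72*(-3/8 + sqrt(-4 + (-5 - 4)**2)/8) - 107) = -25753 - (72*(-3/8 + sqrt(-4 + (-9)**2)/8) - 107) = -25753 - (72*(-3/8 + sqrt(-4 + 81)/8) - 107) = -25753 - (72*(-3/8 + sqrt(77)/8) - 107) = -25753 - ((-27 + 9*sqrt(77)) - 107) = -25753 - (-134 + 9*sqrt(77)) = -25753 + (134 - 9*sqrt(77)) = -25619 - 9*sqrt(77)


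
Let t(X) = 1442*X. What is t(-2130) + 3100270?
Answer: 28810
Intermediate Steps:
t(-2130) + 3100270 = 1442*(-2130) + 3100270 = -3071460 + 3100270 = 28810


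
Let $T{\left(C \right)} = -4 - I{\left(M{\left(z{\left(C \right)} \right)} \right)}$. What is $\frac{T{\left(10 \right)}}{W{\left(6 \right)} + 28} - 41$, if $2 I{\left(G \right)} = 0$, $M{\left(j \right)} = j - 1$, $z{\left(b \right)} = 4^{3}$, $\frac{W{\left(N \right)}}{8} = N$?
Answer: $- \frac{780}{19} \approx -41.053$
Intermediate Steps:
$W{\left(N \right)} = 8 N$
$z{\left(b \right)} = 64$
$M{\left(j \right)} = -1 + j$
$I{\left(G \right)} = 0$ ($I{\left(G \right)} = \frac{1}{2} \cdot 0 = 0$)
$T{\left(C \right)} = -4$ ($T{\left(C \right)} = -4 - 0 = -4 + 0 = -4$)
$\frac{T{\left(10 \right)}}{W{\left(6 \right)} + 28} - 41 = - \frac{4}{8 \cdot 6 + 28} - 41 = - \frac{4}{48 + 28} - 41 = - \frac{4}{76} - 41 = \left(-4\right) \frac{1}{76} - 41 = - \frac{1}{19} - 41 = - \frac{780}{19}$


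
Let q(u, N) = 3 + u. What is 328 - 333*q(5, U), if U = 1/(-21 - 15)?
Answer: -2336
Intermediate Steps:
U = -1/36 (U = 1/(-36) = -1/36 ≈ -0.027778)
328 - 333*q(5, U) = 328 - 333*(3 + 5) = 328 - 333*8 = 328 - 2664 = -2336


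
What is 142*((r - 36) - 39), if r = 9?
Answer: -9372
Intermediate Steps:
142*((r - 36) - 39) = 142*((9 - 36) - 39) = 142*(-27 - 39) = 142*(-66) = -9372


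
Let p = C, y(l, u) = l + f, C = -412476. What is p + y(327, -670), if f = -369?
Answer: -412518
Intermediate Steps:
y(l, u) = -369 + l (y(l, u) = l - 369 = -369 + l)
p = -412476
p + y(327, -670) = -412476 + (-369 + 327) = -412476 - 42 = -412518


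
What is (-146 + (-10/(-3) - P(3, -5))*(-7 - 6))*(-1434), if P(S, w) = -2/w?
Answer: 1320236/5 ≈ 2.6405e+5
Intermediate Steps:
(-146 + (-10/(-3) - P(3, -5))*(-7 - 6))*(-1434) = (-146 + (-10/(-3) - (-2)/(-5))*(-7 - 6))*(-1434) = (-146 + (-10*(-⅓) - (-2)*(-1)/5)*(-13))*(-1434) = (-146 + (10/3 - 1*⅖)*(-13))*(-1434) = (-146 + (10/3 - ⅖)*(-13))*(-1434) = (-146 + (44/15)*(-13))*(-1434) = (-146 - 572/15)*(-1434) = -2762/15*(-1434) = 1320236/5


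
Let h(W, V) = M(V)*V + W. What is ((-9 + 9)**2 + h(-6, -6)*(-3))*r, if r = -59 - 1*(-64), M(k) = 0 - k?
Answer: 630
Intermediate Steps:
M(k) = -k
h(W, V) = W - V**2 (h(W, V) = (-V)*V + W = -V**2 + W = W - V**2)
r = 5 (r = -59 + 64 = 5)
((-9 + 9)**2 + h(-6, -6)*(-3))*r = ((-9 + 9)**2 + (-6 - 1*(-6)**2)*(-3))*5 = (0**2 + (-6 - 1*36)*(-3))*5 = (0 + (-6 - 36)*(-3))*5 = (0 - 42*(-3))*5 = (0 + 126)*5 = 126*5 = 630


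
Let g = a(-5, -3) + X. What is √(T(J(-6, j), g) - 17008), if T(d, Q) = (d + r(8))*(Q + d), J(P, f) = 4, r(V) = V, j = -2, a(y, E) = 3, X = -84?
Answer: 2*I*√4483 ≈ 133.91*I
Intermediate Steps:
g = -81 (g = 3 - 84 = -81)
T(d, Q) = (8 + d)*(Q + d) (T(d, Q) = (d + 8)*(Q + d) = (8 + d)*(Q + d))
√(T(J(-6, j), g) - 17008) = √((4² + 8*(-81) + 8*4 - 81*4) - 17008) = √((16 - 648 + 32 - 324) - 17008) = √(-924 - 17008) = √(-17932) = 2*I*√4483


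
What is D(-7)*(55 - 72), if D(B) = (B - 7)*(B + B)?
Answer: -3332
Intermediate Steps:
D(B) = 2*B*(-7 + B) (D(B) = (-7 + B)*(2*B) = 2*B*(-7 + B))
D(-7)*(55 - 72) = (2*(-7)*(-7 - 7))*(55 - 72) = (2*(-7)*(-14))*(-17) = 196*(-17) = -3332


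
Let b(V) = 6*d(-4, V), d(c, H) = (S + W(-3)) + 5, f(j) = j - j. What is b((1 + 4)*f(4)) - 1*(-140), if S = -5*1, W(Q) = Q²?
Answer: 194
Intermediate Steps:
f(j) = 0
S = -5
d(c, H) = 9 (d(c, H) = (-5 + (-3)²) + 5 = (-5 + 9) + 5 = 4 + 5 = 9)
b(V) = 54 (b(V) = 6*9 = 54)
b((1 + 4)*f(4)) - 1*(-140) = 54 - 1*(-140) = 54 + 140 = 194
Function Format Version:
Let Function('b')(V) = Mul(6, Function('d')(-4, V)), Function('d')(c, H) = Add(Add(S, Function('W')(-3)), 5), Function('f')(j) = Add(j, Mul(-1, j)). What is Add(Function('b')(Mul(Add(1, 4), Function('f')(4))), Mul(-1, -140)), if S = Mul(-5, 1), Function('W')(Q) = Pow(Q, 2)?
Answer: 194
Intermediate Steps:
Function('f')(j) = 0
S = -5
Function('d')(c, H) = 9 (Function('d')(c, H) = Add(Add(-5, Pow(-3, 2)), 5) = Add(Add(-5, 9), 5) = Add(4, 5) = 9)
Function('b')(V) = 54 (Function('b')(V) = Mul(6, 9) = 54)
Add(Function('b')(Mul(Add(1, 4), Function('f')(4))), Mul(-1, -140)) = Add(54, Mul(-1, -140)) = Add(54, 140) = 194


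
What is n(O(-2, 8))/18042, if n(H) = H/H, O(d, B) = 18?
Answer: 1/18042 ≈ 5.5426e-5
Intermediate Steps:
n(H) = 1
n(O(-2, 8))/18042 = 1/18042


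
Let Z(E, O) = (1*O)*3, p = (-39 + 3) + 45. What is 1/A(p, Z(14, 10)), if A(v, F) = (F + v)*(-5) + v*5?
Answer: -1/150 ≈ -0.0066667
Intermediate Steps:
p = 9 (p = -36 + 45 = 9)
Z(E, O) = 3*O (Z(E, O) = O*3 = 3*O)
A(v, F) = -5*F (A(v, F) = (-5*F - 5*v) + 5*v = -5*F)
1/A(p, Z(14, 10)) = 1/(-15*10) = 1/(-5*30) = 1/(-150) = -1/150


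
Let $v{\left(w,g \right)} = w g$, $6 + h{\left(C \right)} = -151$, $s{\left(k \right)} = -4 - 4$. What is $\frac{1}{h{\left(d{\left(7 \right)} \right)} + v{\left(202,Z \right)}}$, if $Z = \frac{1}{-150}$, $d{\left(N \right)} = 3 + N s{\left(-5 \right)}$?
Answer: $- \frac{75}{11876} \approx -0.0063153$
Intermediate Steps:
$s{\left(k \right)} = -8$ ($s{\left(k \right)} = -4 - 4 = -8$)
$d{\left(N \right)} = 3 - 8 N$ ($d{\left(N \right)} = 3 + N \left(-8\right) = 3 - 8 N$)
$h{\left(C \right)} = -157$ ($h{\left(C \right)} = -6 - 151 = -157$)
$Z = - \frac{1}{150} \approx -0.0066667$
$v{\left(w,g \right)} = g w$
$\frac{1}{h{\left(d{\left(7 \right)} \right)} + v{\left(202,Z \right)}} = \frac{1}{-157 - \frac{101}{75}} = \frac{1}{- \frac{11876}{75}} = - \frac{75}{11876}$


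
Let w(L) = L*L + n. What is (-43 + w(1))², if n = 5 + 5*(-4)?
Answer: 3249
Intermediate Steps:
n = -15 (n = 5 - 20 = -15)
w(L) = -15 + L² (w(L) = L*L - 15 = L² - 15 = -15 + L²)
(-43 + w(1))² = (-43 + (-15 + 1²))² = (-43 + (-15 + 1))² = (-43 - 14)² = (-57)² = 3249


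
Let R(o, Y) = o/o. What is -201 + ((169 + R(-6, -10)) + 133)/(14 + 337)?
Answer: -23416/117 ≈ -200.14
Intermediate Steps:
R(o, Y) = 1
-201 + ((169 + R(-6, -10)) + 133)/(14 + 337) = -201 + ((169 + 1) + 133)/(14 + 337) = -201 + (170 + 133)/351 = -201 + 303*(1/351) = -201 + 101/117 = -23416/117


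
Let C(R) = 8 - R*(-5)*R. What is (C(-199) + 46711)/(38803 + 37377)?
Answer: 61181/19045 ≈ 3.2124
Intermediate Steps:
C(R) = 8 + 5*R**2 (C(R) = 8 - (-5*R)*R = 8 - (-5)*R**2 = 8 + 5*R**2)
(C(-199) + 46711)/(38803 + 37377) = ((8 + 5*(-199)**2) + 46711)/(38803 + 37377) = ((8 + 5*39601) + 46711)/76180 = ((8 + 198005) + 46711)*(1/76180) = (198013 + 46711)*(1/76180) = 244724*(1/76180) = 61181/19045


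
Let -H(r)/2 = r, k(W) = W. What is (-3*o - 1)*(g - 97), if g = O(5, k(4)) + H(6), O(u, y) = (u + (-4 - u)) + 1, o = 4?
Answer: 1456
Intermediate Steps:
O(u, y) = -3 (O(u, y) = -4 + 1 = -3)
H(r) = -2*r
g = -15 (g = -3 - 2*6 = -3 - 12 = -15)
(-3*o - 1)*(g - 97) = (-3*4 - 1)*(-15 - 97) = (-12 - 1)*(-112) = -13*(-112) = 1456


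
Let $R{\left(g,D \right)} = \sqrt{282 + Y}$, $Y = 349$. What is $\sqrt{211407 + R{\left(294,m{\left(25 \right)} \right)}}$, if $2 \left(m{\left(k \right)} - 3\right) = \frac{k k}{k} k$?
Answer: $\sqrt{211407 + \sqrt{631}} \approx 459.82$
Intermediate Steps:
$m{\left(k \right)} = 3 + \frac{k^{2}}{2}$ ($m{\left(k \right)} = 3 + \frac{\frac{k k}{k} k}{2} = 3 + \frac{\frac{k^{2}}{k} k}{2} = 3 + \frac{k k}{2} = 3 + \frac{k^{2}}{2}$)
$R{\left(g,D \right)} = \sqrt{631}$ ($R{\left(g,D \right)} = \sqrt{282 + 349} = \sqrt{631}$)
$\sqrt{211407 + R{\left(294,m{\left(25 \right)} \right)}} = \sqrt{211407 + \sqrt{631}}$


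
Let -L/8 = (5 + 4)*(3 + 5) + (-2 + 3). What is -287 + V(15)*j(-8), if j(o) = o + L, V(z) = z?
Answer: -9167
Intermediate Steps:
L = -584 (L = -8*((5 + 4)*(3 + 5) + (-2 + 3)) = -8*(9*8 + 1) = -8*(72 + 1) = -8*73 = -584)
j(o) = -584 + o (j(o) = o - 584 = -584 + o)
-287 + V(15)*j(-8) = -287 + 15*(-584 - 8) = -287 + 15*(-592) = -287 - 8880 = -9167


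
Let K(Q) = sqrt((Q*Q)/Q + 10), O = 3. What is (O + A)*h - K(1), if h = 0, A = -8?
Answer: -sqrt(11) ≈ -3.3166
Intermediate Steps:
K(Q) = sqrt(10 + Q) (K(Q) = sqrt(Q**2/Q + 10) = sqrt(Q + 10) = sqrt(10 + Q))
(O + A)*h - K(1) = (3 - 8)*0 - sqrt(10 + 1) = -5*0 - sqrt(11) = 0 - sqrt(11) = -sqrt(11)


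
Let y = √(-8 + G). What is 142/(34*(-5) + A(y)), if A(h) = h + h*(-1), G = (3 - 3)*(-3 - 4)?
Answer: -71/85 ≈ -0.83529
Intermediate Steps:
G = 0 (G = 0*(-7) = 0)
y = 2*I*√2 (y = √(-8 + 0) = √(-8) = 2*I*√2 ≈ 2.8284*I)
A(h) = 0 (A(h) = h - h = 0)
142/(34*(-5) + A(y)) = 142/(34*(-5) + 0) = 142/(-170 + 0) = 142/(-170) = 142*(-1/170) = -71/85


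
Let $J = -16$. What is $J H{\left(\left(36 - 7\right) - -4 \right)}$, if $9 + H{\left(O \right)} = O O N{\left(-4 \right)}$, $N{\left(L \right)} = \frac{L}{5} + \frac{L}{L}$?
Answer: $- \frac{16704}{5} \approx -3340.8$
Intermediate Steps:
$N{\left(L \right)} = 1 + \frac{L}{5}$ ($N{\left(L \right)} = L \frac{1}{5} + 1 = \frac{L}{5} + 1 = 1 + \frac{L}{5}$)
$H{\left(O \right)} = -9 + \frac{O^{2}}{5}$ ($H{\left(O \right)} = -9 + O O \left(1 + \frac{1}{5} \left(-4\right)\right) = -9 + O^{2} \left(1 - \frac{4}{5}\right) = -9 + O^{2} \cdot \frac{1}{5} = -9 + \frac{O^{2}}{5}$)
$J H{\left(\left(36 - 7\right) - -4 \right)} = - 16 \left(-9 + \frac{\left(\left(36 - 7\right) - -4\right)^{2}}{5}\right) = - 16 \left(-9 + \frac{\left(\left(36 - 7\right) + 4\right)^{2}}{5}\right) = - 16 \left(-9 + \frac{\left(29 + 4\right)^{2}}{5}\right) = - 16 \left(-9 + \frac{33^{2}}{5}\right) = - 16 \left(-9 + \frac{1}{5} \cdot 1089\right) = - 16 \left(-9 + \frac{1089}{5}\right) = \left(-16\right) \frac{1044}{5} = - \frac{16704}{5}$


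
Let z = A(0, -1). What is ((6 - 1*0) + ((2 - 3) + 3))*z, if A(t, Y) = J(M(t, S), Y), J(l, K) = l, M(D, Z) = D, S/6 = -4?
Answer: 0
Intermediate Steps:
S = -24 (S = 6*(-4) = -24)
A(t, Y) = t
z = 0
((6 - 1*0) + ((2 - 3) + 3))*z = ((6 - 1*0) + ((2 - 3) + 3))*0 = ((6 + 0) + (-1 + 3))*0 = (6 + 2)*0 = 8*0 = 0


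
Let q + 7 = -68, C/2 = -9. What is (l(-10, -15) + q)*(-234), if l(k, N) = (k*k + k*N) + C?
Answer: -36738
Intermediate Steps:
C = -18 (C = 2*(-9) = -18)
l(k, N) = -18 + k² + N*k (l(k, N) = (k*k + k*N) - 18 = (k² + N*k) - 18 = -18 + k² + N*k)
q = -75 (q = -7 - 68 = -75)
(l(-10, -15) + q)*(-234) = ((-18 + (-10)² - 15*(-10)) - 75)*(-234) = ((-18 + 100 + 150) - 75)*(-234) = (232 - 75)*(-234) = 157*(-234) = -36738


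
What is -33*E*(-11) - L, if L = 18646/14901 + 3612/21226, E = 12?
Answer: 688651826224/158144313 ≈ 4354.6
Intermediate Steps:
L = 224801204/158144313 (L = 18646*(1/14901) + 3612*(1/21226) = 18646/14901 + 1806/10613 = 224801204/158144313 ≈ 1.4215)
-33*E*(-11) - L = -33*12*(-11) - 1*224801204/158144313 = -396*(-11) - 224801204/158144313 = 4356 - 224801204/158144313 = 688651826224/158144313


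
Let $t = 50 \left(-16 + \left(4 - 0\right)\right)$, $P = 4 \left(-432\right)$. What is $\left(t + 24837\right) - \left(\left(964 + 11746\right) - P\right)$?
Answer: $9799$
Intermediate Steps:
$P = -1728$
$t = -600$ ($t = 50 \left(-16 + \left(4 + 0\right)\right) = 50 \left(-16 + 4\right) = 50 \left(-12\right) = -600$)
$\left(t + 24837\right) - \left(\left(964 + 11746\right) - P\right) = \left(-600 + 24837\right) - \left(\left(964 + 11746\right) - -1728\right) = 24237 - \left(12710 + 1728\right) = 24237 - 14438 = 9799$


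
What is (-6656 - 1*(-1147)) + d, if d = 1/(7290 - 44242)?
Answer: -203568569/36952 ≈ -5509.0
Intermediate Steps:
d = -1/36952 (d = 1/(-36952) = -1/36952 ≈ -2.7062e-5)
(-6656 - 1*(-1147)) + d = (-6656 - 1*(-1147)) - 1/36952 = (-6656 + 1147) - 1/36952 = -5509 - 1/36952 = -203568569/36952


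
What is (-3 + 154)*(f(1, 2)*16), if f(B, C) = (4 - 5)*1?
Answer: -2416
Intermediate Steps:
f(B, C) = -1 (f(B, C) = -1*1 = -1)
(-3 + 154)*(f(1, 2)*16) = (-3 + 154)*(-1*16) = 151*(-16) = -2416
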